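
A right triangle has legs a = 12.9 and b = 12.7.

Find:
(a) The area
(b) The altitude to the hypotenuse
(a) The legs are perpendicular, so Area = ½·a·b = ½·12.9·12.7 = ½·163.83 = 81.915
(b) Hypotenuse c = √(a² + b²) = √(166.41 + 161.29) = √327.7 ≈ 18.1025
    Area = ½·c·h_c  ⇒  h_c = 2·Area/c = 163.83/18.1025 ≈ 9.05014

Area = 81.915, h_c = 9.05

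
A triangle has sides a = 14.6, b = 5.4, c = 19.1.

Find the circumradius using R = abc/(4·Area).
First find the area with Heron's formula.
s = (14.6 + 5.4 + 19.1)/2 = 19.55
Area = √(s(s−a)(s−b)(s−c)) = √(19.55·4.95·14.15·0.45) ≈ √616.199 ≈ 24.8234
abc = 14.6·5.4·19.1 = 1505.844
R = abc/(4·Area) ≈ 1505.844/(4·24.8234) = 1505.844/99.2934 ≈ 15.1656

R = 15.17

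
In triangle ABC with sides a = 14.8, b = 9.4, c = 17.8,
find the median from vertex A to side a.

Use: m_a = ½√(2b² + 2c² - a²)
m_a = ½√(2·9.4² + 2·17.8² − 14.8²) = ½√(2·88.36 + 2·316.84 − 219.04) = ½√(176.72 + 633.68 − 219.04) = ½√591.36
√591.36 ≈ 24.3179, so m_a ≈ 12.1589

m_a = 12.16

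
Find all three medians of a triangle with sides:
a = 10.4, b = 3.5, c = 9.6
Median formula: m_a = ½√(2b² + 2c² − a²) (and cyclically). a² = 108.16, b² = 12.25, c² = 92.16.
m_a = ½√(2·12.25 + 2·92.16 − 108.16) = ½√100.66 ≈ ½·10.0329 ≈ 5.01647
m_b = ½√(2·108.16 + 2·92.16 − 12.25) = ½√388.39 ≈ ½·19.7076 ≈ 9.85381
m_c = ½√(2·108.16 + 2·12.25 − 92.16) = ½√148.66 ≈ ½·12.1926 ≈ 6.09631

m_a = 5.016, m_b = 9.854, m_c = 6.096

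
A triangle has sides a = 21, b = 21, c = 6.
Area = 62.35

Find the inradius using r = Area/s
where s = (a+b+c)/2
s = (21 + 21 + 6)/2 = 48/2 = 24
r = Area/s = 62.35/24 ≈ 2.59792

r = 2.598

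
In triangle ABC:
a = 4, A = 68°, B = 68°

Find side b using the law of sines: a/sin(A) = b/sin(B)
a/sin(A) = b/sin(B)  ⇒  b = a·sin(B)/sin(A) = 4·sin(68°)/sin(68°)
sin(68°) ≈ 0.927184, sin(68°) ≈ 0.927184
b ≈ 4·0.927184/0.927184 ≈ 3.70874/0.927184 ≈ 4

b = 4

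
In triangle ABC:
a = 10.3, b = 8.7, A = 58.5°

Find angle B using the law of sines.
a/sin(A) = b/sin(B)  ⇒  sin(B) = b·sin(A)/a = 8.7·sin(58.5°)/10.3
sin(58.5°) ≈ 0.85264
sin(B) ≈ 8.7·0.85264/10.3 ≈ 7.41797/10.3 ≈ 0.720191
B = arcsin(0.720191) ≈ 46.0703°
(Since b ≤ a we need B ≤ A, so the obtuse alternative 180° − 46.0703° ≈ 133.93° is rejected.)

B = 46.07°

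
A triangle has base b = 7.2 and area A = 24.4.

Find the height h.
A = ½·b·h  ⇒  h = 2A/b = 2·24.4/7.2 = 48.8/7.2 ≈ 6.77778

h = 6.778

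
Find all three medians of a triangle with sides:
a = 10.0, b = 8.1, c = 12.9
Median formula: m_a = ½√(2b² + 2c² − a²) (and cyclically). a² = 100, b² = 65.61, c² = 166.41.
m_a = ½√(2·65.61 + 2·166.41 − 100) = ½√364.04 ≈ ½·19.0798 ≈ 9.53992
m_b = ½√(2·100 + 2·166.41 − 65.61) = ½√467.21 ≈ ½·21.615 ≈ 10.8075
m_c = ½√(2·100 + 2·65.61 − 166.41) = ½√164.81 ≈ ½·12.8378 ≈ 6.41892

m_a = 9.54, m_b = 10.81, m_c = 6.419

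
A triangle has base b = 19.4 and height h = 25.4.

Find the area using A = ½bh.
A = ½·b·h = ½·19.4·25.4 = ½·492.76 = 246.38

Area = 246.38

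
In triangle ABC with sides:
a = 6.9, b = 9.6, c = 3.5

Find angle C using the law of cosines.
c² = a² + b² − 2ab·cos(C)  ⇒  cos(C) = (a² + b² − c²)/(2ab)
cos(C) = (6.9² + 9.6² − 3.5²)/(2·6.9·9.6) = (47.61 + 92.16 − 12.25)/132.48 = 127.52/132.48 ≈ 0.96256
C = arccos(0.96256) ≈ 15.7278°

C = 15.73°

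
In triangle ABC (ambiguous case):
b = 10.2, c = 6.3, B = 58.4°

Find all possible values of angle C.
b/sin(B) = c/sin(C)  ⇒  sin(C) = c·sin(B)/b = 6.3·sin(58.4°)/10.2
sin(58.4°) ≈ 0.851727
sin(C) ≈ 6.3·0.851727/10.2 ≈ 5.36588/10.2 ≈ 0.526067
Candidate 1: C₁ = arcsin(0.526067) ≈ 31.7401°  →  A = 180° − 58.4° − 31.7401° ≈ 89.8599° > 0, valid
Candidate 2: C₂ = 180° − C₁ ≈ 148.26°  →  A = 180° − 58.4° − 148.26° ≈ -26.6599° ≤ 0, not a valid triangle

C = 31.74° (one solution)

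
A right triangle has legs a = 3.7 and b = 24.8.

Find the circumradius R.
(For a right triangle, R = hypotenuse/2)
Hypotenuse c = √(a² + b²) = √(13.69 + 615.04) = √628.73 ≈ 25.0745
R = c/2 ≈ 25.0745/2 ≈ 12.5372

R = 12.54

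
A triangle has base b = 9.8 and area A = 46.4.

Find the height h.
A = ½·b·h  ⇒  h = 2A/b = 2·46.4/9.8 = 92.8/9.8 ≈ 9.46939

h = 9.469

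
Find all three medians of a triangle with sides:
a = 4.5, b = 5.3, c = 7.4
Median formula: m_a = ½√(2b² + 2c² − a²) (and cyclically). a² = 20.25, b² = 28.09, c² = 54.76.
m_a = ½√(2·28.09 + 2·54.76 − 20.25) = ½√145.45 ≈ ½·12.0603 ≈ 6.03013
m_b = ½√(2·20.25 + 2·54.76 − 28.09) = ½√121.93 ≈ ½·11.0422 ≈ 5.5211
m_c = ½√(2·20.25 + 2·28.09 − 54.76) = ½√41.92 ≈ ½·6.47457 ≈ 3.23728

m_a = 6.03, m_b = 5.521, m_c = 3.237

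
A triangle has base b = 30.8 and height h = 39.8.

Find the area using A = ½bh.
A = ½·b·h = ½·30.8·39.8 = ½·1225.84 = 612.92

Area = 612.92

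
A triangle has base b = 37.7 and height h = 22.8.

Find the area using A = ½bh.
A = ½·b·h = ½·37.7·22.8 = ½·859.56 = 429.78

Area = 429.78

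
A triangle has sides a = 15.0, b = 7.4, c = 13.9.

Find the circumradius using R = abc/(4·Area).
First find the area with Heron's formula.
s = (15.0 + 7.4 + 13.9)/2 = 18.15
Area = √(s(s−a)(s−b)(s−c)) = √(18.15·3.15·10.75·4.25) ≈ √2612.07 ≈ 51.1084
abc = 15.0·7.4·13.9 = 1542.9
R = abc/(4·Area) ≈ 1542.9/(4·51.1084) = 1542.9/204.434 ≈ 7.54719

R = 7.547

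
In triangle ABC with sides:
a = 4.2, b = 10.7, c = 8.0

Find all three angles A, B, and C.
Law of cosines for each angle (a² = 17.64, b² = 114.49, c² = 64):
cos(A) = (b² + c² − a²)/(2bc) = (114.49 + 64 − 17.64)/(2·10.7·8.0) = 160.85/171.2 ≈ 0.939544  ⇒  A ≈ 20.0248°
cos(B) = (a² + c² − b²)/(2ac) = (17.64 + 64 − 114.49)/(2·4.2·8.0) = -32.85/67.2 ≈ -0.488839  ⇒  B ≈ 119.264°
cos(C) = (a² + b² − c²)/(2ab) = (17.64 + 114.49 − 64)/(2·4.2·10.7) = 68.13/89.88 ≈ 0.758011  ⇒  C ≈ 40.7109°
Check: A + B + C ≈ 180°

A = 20.02°, B = 119.3°, C = 40.71°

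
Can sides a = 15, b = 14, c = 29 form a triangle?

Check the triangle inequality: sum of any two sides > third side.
a + b vs c: 15 + 14 = 29 ≤ 29  ✗
a + c vs b: 15 + 29 = 44 > 14  ✓
b + c vs a: 14 + 29 = 43 > 15  ✓

No: 15 + 14 = 29 is not > 29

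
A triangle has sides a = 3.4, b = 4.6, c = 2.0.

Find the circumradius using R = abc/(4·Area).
First find the area with Heron's formula.
s = (3.4 + 4.6 + 2.0)/2 = 5
Area = √(s(s−a)(s−b)(s−c)) = √(5·1.6·0.4·3) ≈ √9.6 ≈ 3.09839
abc = 3.4·4.6·2.0 = 31.28
R = abc/(4·Area) ≈ 31.28/(4·3.09839) = 31.28/12.3935 ≈ 2.52389

R = 2.524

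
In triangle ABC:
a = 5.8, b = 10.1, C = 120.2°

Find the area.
Two sides and the included angle (SAS): A = ½·a·b·sin(C) = ½·5.8·10.1·sin(120.2°)
sin(120.2°) ≈ 0.864275
A ≈ ½·58.58·0.864275 = 29.29·0.864275 ≈ 25.3146

Area = 25.31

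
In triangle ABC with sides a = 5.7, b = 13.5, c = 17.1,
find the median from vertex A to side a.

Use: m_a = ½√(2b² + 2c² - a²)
m_a = ½√(2·13.5² + 2·17.1² − 5.7²) = ½√(2·182.25 + 2·292.41 − 32.49) = ½√(364.5 + 584.82 − 32.49) = ½√916.83
√916.83 ≈ 30.2792, so m_a ≈ 15.1396

m_a = 15.14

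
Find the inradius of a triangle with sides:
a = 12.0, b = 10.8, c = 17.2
r = Area/s where s is the semi-perimeter.
s = (12.0 + 10.8 + 17.2)/2 = 40/2 = 20
Area = √(s(s−a)(s−b)(s−c)) = √(20·8·9.2·2.8) ≈ √4121.6 ≈ 64.1997
r ≈ 64.1997/20 ≈ 3.20998

r = 3.21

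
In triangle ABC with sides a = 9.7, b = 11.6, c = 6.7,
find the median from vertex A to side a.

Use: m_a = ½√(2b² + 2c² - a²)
m_a = ½√(2·11.6² + 2·6.7² − 9.7²) = ½√(2·134.56 + 2·44.89 − 94.09) = ½√(269.12 + 89.78 − 94.09) = ½√264.81
√264.81 ≈ 16.273, so m_a ≈ 8.13649

m_a = 8.136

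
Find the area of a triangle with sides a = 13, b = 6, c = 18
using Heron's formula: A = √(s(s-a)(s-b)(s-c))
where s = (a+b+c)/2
s = (13 + 6 + 18)/2 = 37/2 = 18.5
s − a = 5.5, s − b = 12.5, s − c = 0.5
s(s−a)(s−b)(s−c) = 18.5·5.5·12.5·0.5 = 635.9375
Area = √635.9375 ≈ 25.2178

s = 18.5, Area = 25.22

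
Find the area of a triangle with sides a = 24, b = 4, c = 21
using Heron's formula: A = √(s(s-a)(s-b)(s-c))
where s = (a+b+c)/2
s = (24 + 4 + 21)/2 = 49/2 = 24.5
s − a = 0.5, s − b = 20.5, s − c = 3.5
s(s−a)(s−b)(s−c) = 24.5·0.5·20.5·3.5 = 878.9375
Area = √878.9375 ≈ 29.6469

s = 24.5, Area = 29.65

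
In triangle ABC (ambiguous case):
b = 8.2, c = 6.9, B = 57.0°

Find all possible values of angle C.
b/sin(B) = c/sin(C)  ⇒  sin(C) = c·sin(B)/b = 6.9·sin(57.0°)/8.2
sin(57.0°) ≈ 0.838671
sin(C) ≈ 6.9·0.838671/8.2 ≈ 5.78683/8.2 ≈ 0.705711
Candidate 1: C₁ = arcsin(0.705711) ≈ 44.887°  →  A = 180° − 57.0° − 44.887° ≈ 78.113° > 0, valid
Candidate 2: C₂ = 180° − C₁ ≈ 135.113°  →  A = 180° − 57.0° − 135.113° ≈ -12.113° ≤ 0, not a valid triangle

C = 44.89° (one solution)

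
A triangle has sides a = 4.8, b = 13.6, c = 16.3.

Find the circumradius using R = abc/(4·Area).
First find the area with Heron's formula.
s = (4.8 + 13.6 + 16.3)/2 = 17.35
Area = √(s(s−a)(s−b)(s−c)) = √(17.35·12.55·3.75·1.05) ≈ √857.361 ≈ 29.2807
abc = 4.8·13.6·16.3 = 1064.064
R = abc/(4·Area) ≈ 1064.064/(4·29.2807) = 1064.064/117.123 ≈ 9.08502

R = 9.085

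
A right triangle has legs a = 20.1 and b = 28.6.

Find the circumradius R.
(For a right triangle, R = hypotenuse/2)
Hypotenuse c = √(a² + b²) = √(404.01 + 817.96) = √1221.97 ≈ 34.9567
R = c/2 ≈ 34.9567/2 ≈ 17.4783

R = 17.48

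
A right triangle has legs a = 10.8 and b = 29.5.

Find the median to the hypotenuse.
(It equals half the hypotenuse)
Hypotenuse c = √(a² + b²) = √(116.64 + 870.25) = √986.89 ≈ 31.4148
Median to hypotenuse = c/2 ≈ 31.4148/2 ≈ 15.7074

Median = 15.71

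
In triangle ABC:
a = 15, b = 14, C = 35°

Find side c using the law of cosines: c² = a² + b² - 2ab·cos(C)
c² = 15² + 14² − 2·15·14·cos(35°)
cos(35°) ≈ 0.819152
c² ≈ 225 + 196 − 420·(0.819152) ≈ 421 − 344.044 ≈ 76.9561
c ≈ √76.9561 ≈ 8.77246

c = 8.772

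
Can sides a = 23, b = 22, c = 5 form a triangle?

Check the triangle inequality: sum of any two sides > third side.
a + b vs c: 23 + 22 = 45 > 5  ✓
a + c vs b: 23 + 5 = 28 > 22  ✓
b + c vs a: 22 + 5 = 27 > 23  ✓

Yes, triangle inequality satisfied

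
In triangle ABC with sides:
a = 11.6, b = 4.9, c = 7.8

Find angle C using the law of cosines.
c² = a² + b² − 2ab·cos(C)  ⇒  cos(C) = (a² + b² − c²)/(2ab)
cos(C) = (11.6² + 4.9² − 7.8²)/(2·11.6·4.9) = (134.56 + 24.01 − 60.84)/113.68 = 97.73/113.68 ≈ 0.859694
C = arccos(0.859694) ≈ 30.7178°

C = 30.72°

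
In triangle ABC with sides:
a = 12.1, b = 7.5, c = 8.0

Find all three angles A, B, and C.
Law of cosines for each angle (a² = 146.41, b² = 56.25, c² = 64):
cos(A) = (b² + c² − a²)/(2bc) = (56.25 + 64 − 146.41)/(2·7.5·8.0) = -26.16/120 ≈ -0.218  ⇒  A ≈ 102.592°
cos(B) = (a² + c² − b²)/(2ac) = (146.41 + 64 − 56.25)/(2·12.1·8.0) = 154.16/193.6 ≈ 0.796281  ⇒  B ≈ 37.2236°
cos(C) = (a² + b² − c²)/(2ab) = (146.41 + 56.25 − 64)/(2·12.1·7.5) = 138.66/181.5 ≈ 0.763967  ⇒  C ≈ 40.1848°
Check: A + B + C ≈ 180°

A = 102.6°, B = 37.22°, C = 40.18°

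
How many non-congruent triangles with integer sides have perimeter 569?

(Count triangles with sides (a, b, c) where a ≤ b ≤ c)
Let a ≤ b ≤ c with a + b + c = 569. The only binding inequality is a + b > c, i.e. 569 − c > c, so c < 569/2; and c ≥ 569/3 since c is the largest side.
So 190 ≤ c ≤ 284. For each c, b runs from ⌈(569 − c)/2⌉ up to c (then a = 569 − b − c satisfies 1 ≤ a ≤ b automatically), giving c − ⌈(569 − c)/2⌉ + 1 choices.
Summing over c: 1 + 3 + 4 + 6 + … + 141 + 142  (95 terms, c = 190, …, 284) = 6816
Check (closed form: nearest integer to p²/48 for even p, (p+3)²/48 for odd p): (569+3)²/48 = 572²/48 = 327184/48 ≈ 6816.33 → 6816

6816 triangles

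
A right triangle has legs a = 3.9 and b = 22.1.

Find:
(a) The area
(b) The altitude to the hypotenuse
(a) The legs are perpendicular, so Area = ½·a·b = ½·3.9·22.1 = ½·86.19 = 43.095
(b) Hypotenuse c = √(a² + b²) = √(15.21 + 488.41) = √503.62 ≈ 22.4415
    Area = ½·c·h_c  ⇒  h_c = 2·Area/c = 86.19/22.4415 ≈ 3.84066

Area = 43.095, h_c = 3.841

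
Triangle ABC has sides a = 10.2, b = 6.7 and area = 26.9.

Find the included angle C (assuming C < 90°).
Area = ½·a·b·sin(C)  ⇒  sin(C) = 2·Area/(a·b) = 2·26.9/(10.2·6.7) = 53.8/68.34 ≈ 0.78724
C = arcsin(0.78724) ≈ 51.9284° (taking the acute solution since C < 90°)

C = 51.93°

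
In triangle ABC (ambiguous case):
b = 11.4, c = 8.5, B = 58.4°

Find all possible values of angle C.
b/sin(B) = c/sin(C)  ⇒  sin(C) = c·sin(B)/b = 8.5·sin(58.4°)/11.4
sin(58.4°) ≈ 0.851727
sin(C) ≈ 8.5·0.851727/11.4 ≈ 7.23968/11.4 ≈ 0.63506
Candidate 1: C₁ = arcsin(0.63506) ≈ 39.4244°  →  A = 180° − 58.4° − 39.4244° ≈ 82.1756° > 0, valid
Candidate 2: C₂ = 180° − C₁ ≈ 140.576°  →  A = 180° − 58.4° − 140.576° ≈ -18.9756° ≤ 0, not a valid triangle

C = 39.42° (one solution)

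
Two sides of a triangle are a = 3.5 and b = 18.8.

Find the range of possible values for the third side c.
Triangle inequality: |a − b| < c < a + b
|a − b| = |3.5 − 18.8| = 15.3
a + b = 3.5 + 18.8 = 22.3

15.3 < c < 22.3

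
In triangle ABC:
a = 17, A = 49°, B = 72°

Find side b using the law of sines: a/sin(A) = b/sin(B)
a/sin(A) = b/sin(B)  ⇒  b = a·sin(B)/sin(A) = 17·sin(72°)/sin(49°)
sin(72°) ≈ 0.951057, sin(49°) ≈ 0.75471
b ≈ 17·0.951057/0.75471 ≈ 16.168/0.75471 ≈ 21.4228

b = 21.42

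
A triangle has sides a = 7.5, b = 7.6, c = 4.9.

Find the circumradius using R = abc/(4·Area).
First find the area with Heron's formula.
s = (7.5 + 7.6 + 4.9)/2 = 10
Area = √(s(s−a)(s−b)(s−c)) = √(10·2.5·2.4·5.1) ≈ √306 ≈ 17.4929
abc = 7.5·7.6·4.9 = 279.3
R = abc/(4·Area) ≈ 279.3/(4·17.4929) = 279.3/69.9714 ≈ 3.99163

R = 3.992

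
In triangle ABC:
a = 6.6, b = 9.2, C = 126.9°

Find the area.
Two sides and the included angle (SAS): A = ½·a·b·sin(C) = ½·6.6·9.2·sin(126.9°)
sin(126.9°) ≈ 0.799685
A ≈ ½·60.72·0.799685 = 30.36·0.799685 ≈ 24.2784

Area = 24.28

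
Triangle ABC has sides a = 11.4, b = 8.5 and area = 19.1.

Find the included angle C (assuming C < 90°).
Area = ½·a·b·sin(C)  ⇒  sin(C) = 2·Area/(a·b) = 2·19.1/(11.4·8.5) = 38.2/96.9 ≈ 0.394221
C = arcsin(0.394221) ≈ 23.2174° (taking the acute solution since C < 90°)

C = 23.22°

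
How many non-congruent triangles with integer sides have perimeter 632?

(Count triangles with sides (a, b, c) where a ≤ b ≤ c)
Let a ≤ b ≤ c with a + b + c = 632. The only binding inequality is a + b > c, i.e. 632 − c > c, so c < 632/2; and c ≥ 632/3 since c is the largest side.
So 211 ≤ c ≤ 315. For each c, b runs from ⌈(632 − c)/2⌉ up to c (then a = 632 − b − c satisfies 1 ≤ a ≤ b automatically), giving c − ⌈(632 − c)/2⌉ + 1 choices.
Summing over c: 1 + 3 + 4 + 6 + … + 156 + 157  (105 terms, c = 211, …, 315) = 8321
Check (closed form: nearest integer to p²/48 for even p, (p+3)²/48 for odd p): 632²/48 = 399424/48 ≈ 8321.33 → 8321

8321 triangles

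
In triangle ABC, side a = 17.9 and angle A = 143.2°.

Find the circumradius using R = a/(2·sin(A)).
R = a/(2·sin(A)) = 17.9/(2·sin(143.2°))
sin(143.2°) ≈ 0.599024
R ≈ 17.9/(2·0.599024) = 17.9/1.19805 ≈ 14.941

R = 14.94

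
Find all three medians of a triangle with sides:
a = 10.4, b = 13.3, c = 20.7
Median formula: m_a = ½√(2b² + 2c² − a²) (and cyclically). a² = 108.16, b² = 176.89, c² = 428.49.
m_a = ½√(2·176.89 + 2·428.49 − 108.16) = ½√1102.6 ≈ ½·33.2054 ≈ 16.6027
m_b = ½√(2·108.16 + 2·428.49 − 176.89) = ½√896.41 ≈ ½·29.9401 ≈ 14.9701
m_c = ½√(2·108.16 + 2·176.89 − 428.49) = ½√141.61 ≈ ½·11.9 ≈ 5.95

m_a = 16.6, m_b = 14.97, m_c = 5.95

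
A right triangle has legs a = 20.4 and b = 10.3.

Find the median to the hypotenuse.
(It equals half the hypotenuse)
Hypotenuse c = √(a² + b²) = √(416.16 + 106.09) = √522.25 ≈ 22.8528
Median to hypotenuse = c/2 ≈ 22.8528/2 ≈ 11.4264

Median = 11.43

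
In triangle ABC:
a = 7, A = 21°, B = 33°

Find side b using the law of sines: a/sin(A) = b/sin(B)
a/sin(A) = b/sin(B)  ⇒  b = a·sin(B)/sin(A) = 7·sin(33°)/sin(21°)
sin(33°) ≈ 0.544639, sin(21°) ≈ 0.358368
b ≈ 7·0.544639/0.358368 ≈ 3.81247/0.358368 ≈ 10.6384

b = 10.64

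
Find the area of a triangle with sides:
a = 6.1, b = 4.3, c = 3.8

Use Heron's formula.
s = (6.1 + 4.3 + 3.8)/2 = 14.2/2 = 7.1
s − a = 1, s − b = 2.8, s − c = 3.3
s(s−a)(s−b)(s−c) = 7.1·1·2.8·3.3 ≈ 65.604
Area = √65.604 ≈ 8.09963

Area = 8.1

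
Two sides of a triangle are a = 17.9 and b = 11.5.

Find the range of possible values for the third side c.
Triangle inequality: |a − b| < c < a + b
|a − b| = |17.9 − 11.5| = 6.4
a + b = 17.9 + 11.5 = 29.4

6.4 < c < 29.4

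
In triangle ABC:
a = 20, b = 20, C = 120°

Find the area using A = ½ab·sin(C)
A = ½·a·b·sin(C) = ½·20·20·sin(120°)
sin(120°) ≈ 0.866025
A ≈ ½·400·0.866025 = 200·0.866025 ≈ 173.205

Area = 173.2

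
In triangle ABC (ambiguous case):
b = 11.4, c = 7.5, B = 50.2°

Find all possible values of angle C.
b/sin(B) = c/sin(C)  ⇒  sin(C) = c·sin(B)/b = 7.5·sin(50.2°)/11.4
sin(50.2°) ≈ 0.768284
sin(C) ≈ 7.5·0.768284/11.4 ≈ 5.76213/11.4 ≈ 0.50545
Candidate 1: C₁ = arcsin(0.50545) ≈ 30.3612°  →  A = 180° − 50.2° − 30.3612° ≈ 99.4388° > 0, valid
Candidate 2: C₂ = 180° − C₁ ≈ 149.639°  →  A = 180° − 50.2° − 149.639° ≈ -19.8388° ≤ 0, not a valid triangle

C = 30.36° (one solution)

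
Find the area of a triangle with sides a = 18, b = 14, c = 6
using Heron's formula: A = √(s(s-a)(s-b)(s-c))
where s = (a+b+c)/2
s = (18 + 14 + 6)/2 = 38/2 = 19
s − a = 1, s − b = 5, s − c = 13
s(s−a)(s−b)(s−c) = 19·1·5·13 = 1235
Area = √1235 ≈ 35.1426

s = 19.0, Area = 35.14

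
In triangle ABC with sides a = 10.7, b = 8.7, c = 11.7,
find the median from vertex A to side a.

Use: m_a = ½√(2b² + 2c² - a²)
m_a = ½√(2·8.7² + 2·11.7² − 10.7²) = ½√(2·75.69 + 2·136.89 − 114.49) = ½√(151.38 + 273.78 − 114.49) = ½√310.67
√310.67 ≈ 17.6258, so m_a ≈ 8.81292

m_a = 8.813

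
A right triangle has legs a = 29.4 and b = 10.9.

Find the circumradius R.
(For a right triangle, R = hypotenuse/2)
Hypotenuse c = √(a² + b²) = √(864.36 + 118.81) = √983.17 ≈ 31.3555
R = c/2 ≈ 31.3555/2 ≈ 15.6778

R = 15.68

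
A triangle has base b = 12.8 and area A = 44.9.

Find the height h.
A = ½·b·h  ⇒  h = 2A/b = 2·44.9/12.8 = 89.8/12.8 ≈ 7.01562

h = 7.016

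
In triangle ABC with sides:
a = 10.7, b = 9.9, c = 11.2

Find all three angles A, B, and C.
Law of cosines for each angle (a² = 114.49, b² = 98.01, c² = 125.44):
cos(A) = (b² + c² − a²)/(2bc) = (98.01 + 125.44 − 114.49)/(2·9.9·11.2) = 108.96/221.76 ≈ 0.491342  ⇒  A ≈ 60.5712°
cos(B) = (a² + c² − b²)/(2ac) = (114.49 + 125.44 − 98.01)/(2·10.7·11.2) = 141.92/239.68 ≈ 0.592123  ⇒  B ≈ 53.6922°
cos(C) = (a² + b² − c²)/(2ab) = (114.49 + 98.01 − 125.44)/(2·10.7·9.9) = 87.06/211.86 ≈ 0.410932  ⇒  C ≈ 65.7366°
Check: A + B + C ≈ 180°

A = 60.57°, B = 53.69°, C = 65.74°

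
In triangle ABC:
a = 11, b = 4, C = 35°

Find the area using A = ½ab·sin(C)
A = ½·a·b·sin(C) = ½·11·4·sin(35°)
sin(35°) ≈ 0.573576
A ≈ ½·44·0.573576 = 22·0.573576 ≈ 12.6187

Area = 12.62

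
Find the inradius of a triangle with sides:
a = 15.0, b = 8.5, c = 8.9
r = Area/s where s is the semi-perimeter.
s = (15.0 + 8.5 + 8.9)/2 = 32.4/2 = 16.2
Area = √(s(s−a)(s−b)(s−c)) = √(16.2·1.2·7.7·7.3) ≈ √1092.72 ≈ 33.0564
r ≈ 33.0564/16.2 ≈ 2.04052

r = 2.041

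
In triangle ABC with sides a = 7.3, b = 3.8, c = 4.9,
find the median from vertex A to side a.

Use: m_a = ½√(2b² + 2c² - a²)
m_a = ½√(2·3.8² + 2·4.9² − 7.3²) = ½√(2·14.44 + 2·24.01 − 53.29) = ½√(28.88 + 48.02 − 53.29) = ½√23.61
√23.61 ≈ 4.85901, so m_a ≈ 2.42951

m_a = 2.43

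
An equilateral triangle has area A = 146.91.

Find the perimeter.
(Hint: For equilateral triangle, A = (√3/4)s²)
A = (√3/4)s²  ⇒  s² = 4A/√3 = 4·146.91/√3 = 587.64/1.73205 ≈ 339.274
s ≈ √339.274 ≈ 18.4194
Perimeter = 3s ≈ 3·18.4194 ≈ 55.2582

Perimeter = 55.26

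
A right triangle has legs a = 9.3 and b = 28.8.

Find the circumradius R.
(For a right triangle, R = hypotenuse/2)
Hypotenuse c = √(a² + b²) = √(86.49 + 829.44) = √915.93 ≈ 30.2643
R = c/2 ≈ 30.2643/2 ≈ 15.1322

R = 15.13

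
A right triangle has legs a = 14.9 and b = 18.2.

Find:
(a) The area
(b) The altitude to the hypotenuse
(a) The legs are perpendicular, so Area = ½·a·b = ½·14.9·18.2 = ½·271.18 = 135.59
(b) Hypotenuse c = √(a² + b²) = √(222.01 + 331.24) = √553.25 ≈ 23.5213
    Area = ½·c·h_c  ⇒  h_c = 2·Area/c = 271.18/23.5213 ≈ 11.5291

Area = 135.59, h_c = 11.53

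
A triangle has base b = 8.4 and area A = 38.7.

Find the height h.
A = ½·b·h  ⇒  h = 2A/b = 2·38.7/8.4 = 77.4/8.4 ≈ 9.21429

h = 9.214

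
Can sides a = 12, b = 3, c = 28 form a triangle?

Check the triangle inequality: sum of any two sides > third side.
a + b vs c: 12 + 3 = 15 ≤ 28  ✗
a + c vs b: 12 + 28 = 40 > 3  ✓
b + c vs a: 3 + 28 = 31 > 12  ✓

No: 12 + 3 = 15 is not > 28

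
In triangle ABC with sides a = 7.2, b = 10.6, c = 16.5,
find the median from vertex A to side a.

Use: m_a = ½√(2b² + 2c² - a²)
m_a = ½√(2·10.6² + 2·16.5² − 7.2²) = ½√(2·112.36 + 2·272.25 − 51.84) = ½√(224.72 + 544.5 − 51.84) = ½√717.38
√717.38 ≈ 26.784, so m_a ≈ 13.392

m_a = 13.39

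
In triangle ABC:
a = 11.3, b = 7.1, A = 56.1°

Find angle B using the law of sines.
a/sin(A) = b/sin(B)  ⇒  sin(B) = b·sin(A)/a = 7.1·sin(56.1°)/11.3
sin(56.1°) ≈ 0.830012
sin(B) ≈ 7.1·0.830012/11.3 ≈ 5.89309/11.3 ≈ 0.521512
B = arcsin(0.521512) ≈ 31.4337°
(Since b ≤ a we need B ≤ A, so the obtuse alternative 180° − 31.4337° ≈ 148.566° is rejected.)

B = 31.43°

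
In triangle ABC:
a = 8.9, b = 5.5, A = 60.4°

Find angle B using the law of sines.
a/sin(A) = b/sin(B)  ⇒  sin(B) = b·sin(A)/a = 5.5·sin(60.4°)/8.9
sin(60.4°) ≈ 0.869495
sin(B) ≈ 5.5·0.869495/8.9 ≈ 4.78222/8.9 ≈ 0.537328
B = arcsin(0.537328) ≈ 32.502°
(Since b ≤ a we need B ≤ A, so the obtuse alternative 180° − 32.502° ≈ 147.498° is rejected.)

B = 32.5°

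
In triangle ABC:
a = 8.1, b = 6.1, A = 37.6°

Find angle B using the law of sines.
a/sin(A) = b/sin(B)  ⇒  sin(B) = b·sin(A)/a = 6.1·sin(37.6°)/8.1
sin(37.6°) ≈ 0.610145
sin(B) ≈ 6.1·0.610145/8.1 ≈ 3.72189/8.1 ≈ 0.459492
B = arcsin(0.459492) ≈ 27.3543°
(Since b ≤ a we need B ≤ A, so the obtuse alternative 180° − 27.3543° ≈ 152.646° is rejected.)

B = 27.35°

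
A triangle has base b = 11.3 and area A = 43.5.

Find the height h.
A = ½·b·h  ⇒  h = 2A/b = 2·43.5/11.3 = 87/11.3 ≈ 7.69912

h = 7.699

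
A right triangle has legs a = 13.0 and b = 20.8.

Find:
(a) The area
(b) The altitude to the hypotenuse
(a) The legs are perpendicular, so Area = ½·a·b = ½·13.0·20.8 = ½·270.4 = 135.2
(b) Hypotenuse c = √(a² + b²) = √(169 + 432.64) = √601.64 ≈ 24.5284
    Area = ½·c·h_c  ⇒  h_c = 2·Area/c = 270.4/24.5284 ≈ 11.024

Area = 135.2, h_c = 11.02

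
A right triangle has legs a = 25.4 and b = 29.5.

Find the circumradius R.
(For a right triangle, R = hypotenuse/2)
Hypotenuse c = √(a² + b²) = √(645.16 + 870.25) = √1515.41 ≈ 38.9283
R = c/2 ≈ 38.9283/2 ≈ 19.4641

R = 19.46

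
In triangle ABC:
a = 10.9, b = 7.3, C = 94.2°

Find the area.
Two sides and the included angle (SAS): A = ½·a·b·sin(C) = ½·10.9·7.3·sin(94.2°)
sin(94.2°) ≈ 0.997314
A ≈ ½·79.57·0.997314 = 39.785·0.997314 ≈ 39.6782

Area = 39.68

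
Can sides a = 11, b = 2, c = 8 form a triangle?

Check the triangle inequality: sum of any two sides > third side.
a + b vs c: 11 + 2 = 13 > 8  ✓
a + c vs b: 11 + 8 = 19 > 2  ✓
b + c vs a: 2 + 8 = 10 ≤ 11  ✗

No: 2 + 8 = 10 is not > 11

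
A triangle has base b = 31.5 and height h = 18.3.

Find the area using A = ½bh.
A = ½·b·h = ½·31.5·18.3 = ½·576.45 = 288.225

Area = 288.225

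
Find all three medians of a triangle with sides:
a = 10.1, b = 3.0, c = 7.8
Median formula: m_a = ½√(2b² + 2c² − a²) (and cyclically). a² = 102.01, b² = 9, c² = 60.84.
m_a = ½√(2·9 + 2·60.84 − 102.01) = ½√37.67 ≈ ½·6.13759 ≈ 3.06879
m_b = ½√(2·102.01 + 2·60.84 − 9) = ½√316.7 ≈ ½·17.7961 ≈ 8.89803
m_c = ½√(2·102.01 + 2·9 − 60.84) = ½√161.18 ≈ ½·12.6957 ≈ 6.34783

m_a = 3.069, m_b = 8.898, m_c = 6.348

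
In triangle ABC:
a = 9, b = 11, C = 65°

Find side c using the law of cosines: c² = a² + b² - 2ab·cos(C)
c² = 9² + 11² − 2·9·11·cos(65°)
cos(65°) ≈ 0.422618
c² ≈ 81 + 121 − 198·(0.422618) ≈ 202 − 83.6784 ≈ 118.322
c ≈ √118.322 ≈ 10.8776

c = 10.88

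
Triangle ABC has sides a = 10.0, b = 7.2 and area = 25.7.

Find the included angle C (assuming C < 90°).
Area = ½·a·b·sin(C)  ⇒  sin(C) = 2·Area/(a·b) = 2·25.7/(10.0·7.2) = 51.4/72 ≈ 0.713889
C = arcsin(0.713889) ≈ 45.5522° (taking the acute solution since C < 90°)

C = 45.55°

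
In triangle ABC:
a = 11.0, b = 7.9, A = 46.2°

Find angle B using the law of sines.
a/sin(A) = b/sin(B)  ⇒  sin(B) = b·sin(A)/a = 7.9·sin(46.2°)/11.0
sin(46.2°) ≈ 0.72176
sin(B) ≈ 7.9·0.72176/11.0 ≈ 5.70191/11.0 ≈ 0.518355
B = arcsin(0.518355) ≈ 31.222°
(Since b ≤ a we need B ≤ A, so the obtuse alternative 180° − 31.222° ≈ 148.778° is rejected.)

B = 31.22°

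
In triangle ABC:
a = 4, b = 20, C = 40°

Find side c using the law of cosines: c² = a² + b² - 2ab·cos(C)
c² = 4² + 20² − 2·4·20·cos(40°)
cos(40°) ≈ 0.766044
c² ≈ 16 + 400 − 160·(0.766044) ≈ 416 − 122.567 ≈ 293.433
c ≈ √293.433 ≈ 17.1299

c = 17.13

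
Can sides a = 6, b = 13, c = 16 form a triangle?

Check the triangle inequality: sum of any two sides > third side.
a + b vs c: 6 + 13 = 19 > 16  ✓
a + c vs b: 6 + 16 = 22 > 13  ✓
b + c vs a: 13 + 16 = 29 > 6  ✓

Yes, triangle inequality satisfied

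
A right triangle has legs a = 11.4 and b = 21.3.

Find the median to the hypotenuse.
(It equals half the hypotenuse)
Hypotenuse c = √(a² + b²) = √(129.96 + 453.69) = √583.65 ≈ 24.1588
Median to hypotenuse = c/2 ≈ 24.1588/2 ≈ 12.0794

Median = 12.08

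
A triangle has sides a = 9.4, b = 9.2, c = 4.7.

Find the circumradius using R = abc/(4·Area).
First find the area with Heron's formula.
s = (9.4 + 9.2 + 4.7)/2 = 11.65
Area = √(s(s−a)(s−b)(s−c)) = √(11.65·2.25·2.45·6.95) ≈ √446.333 ≈ 21.1266
abc = 9.4·9.2·4.7 = 406.456
R = abc/(4·Area) ≈ 406.456/(4·21.1266) = 406.456/84.5064 ≈ 4.80977

R = 4.81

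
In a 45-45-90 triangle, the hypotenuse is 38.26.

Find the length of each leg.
In a 45-45-90 triangle hypotenuse = leg·√2, so leg = hypotenuse/√2.
Leg = 38.26/√2 ≈ 38.26/1.41421 ≈ 27.0539

Each leg = 27.05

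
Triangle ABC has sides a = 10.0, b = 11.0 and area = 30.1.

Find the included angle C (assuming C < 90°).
Area = ½·a·b·sin(C)  ⇒  sin(C) = 2·Area/(a·b) = 2·30.1/(10.0·11.0) = 60.2/110 ≈ 0.547273
C = arcsin(0.547273) ≈ 33.1801° (taking the acute solution since C < 90°)

C = 33.18°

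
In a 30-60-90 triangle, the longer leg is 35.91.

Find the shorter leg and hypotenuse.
In a 30-60-90 triangle the sides are in ratio 1 : √3 : 2, so short leg = long leg/√3 and hypotenuse = 2·(short leg).
Short leg = 35.91/√3 ≈ 35.91/1.73205 ≈ 20.7326
Hypotenuse = 2·20.7326 ≈ 41.4653

Short leg = 20.73, Hypotenuse = 41.47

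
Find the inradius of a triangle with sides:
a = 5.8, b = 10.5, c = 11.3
r = Area/s where s is the semi-perimeter.
s = (5.8 + 10.5 + 11.3)/2 = 27.6/2 = 13.8
Area = √(s(s−a)(s−b)(s−c)) = √(13.8·8·3.3·2.5) ≈ √910.8 ≈ 30.1795
r ≈ 30.1795/13.8 ≈ 2.18692

r = 2.187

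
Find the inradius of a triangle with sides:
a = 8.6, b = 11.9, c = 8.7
r = Area/s where s is the semi-perimeter.
s = (8.6 + 11.9 + 8.7)/2 = 29.2/2 = 14.6
Area = √(s(s−a)(s−b)(s−c)) = √(14.6·6·2.7·5.9) ≈ √1395.47 ≈ 37.356
r ≈ 37.356/14.6 ≈ 2.55863

r = 2.559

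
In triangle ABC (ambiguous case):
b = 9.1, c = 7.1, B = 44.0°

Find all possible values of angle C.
b/sin(B) = c/sin(C)  ⇒  sin(C) = c·sin(B)/b = 7.1·sin(44.0°)/9.1
sin(44.0°) ≈ 0.694658
sin(C) ≈ 7.1·0.694658/9.1 ≈ 4.93207/9.1 ≈ 0.541986
Candidate 1: C₁ = arcsin(0.541986) ≈ 32.819°  →  A = 180° − 44.0° − 32.819° ≈ 103.181° > 0, valid
Candidate 2: C₂ = 180° − C₁ ≈ 147.181°  →  A = 180° − 44.0° − 147.181° ≈ -11.181° ≤ 0, not a valid triangle

C = 32.82° (one solution)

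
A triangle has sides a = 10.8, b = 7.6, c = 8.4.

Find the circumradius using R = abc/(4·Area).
First find the area with Heron's formula.
s = (10.8 + 7.6 + 8.4)/2 = 13.4
Area = √(s(s−a)(s−b)(s−c)) = √(13.4·2.6·5.8·5) ≈ √1010.36 ≈ 31.7862
abc = 10.8·7.6·8.4 = 689.472
R = abc/(4·Area) ≈ 689.472/(4·31.7862) = 689.472/127.145 ≈ 5.42274

R = 5.423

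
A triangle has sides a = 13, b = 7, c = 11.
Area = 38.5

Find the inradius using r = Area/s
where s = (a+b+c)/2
s = (13 + 7 + 11)/2 = 31/2 = 15.5
r = Area/s = 38.5/15.5 ≈ 2.48387

r = 2.484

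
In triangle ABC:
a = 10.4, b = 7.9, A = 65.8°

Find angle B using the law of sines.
a/sin(A) = b/sin(B)  ⇒  sin(B) = b·sin(A)/a = 7.9·sin(65.8°)/10.4
sin(65.8°) ≈ 0.91212
sin(B) ≈ 7.9·0.91212/10.4 ≈ 7.20575/10.4 ≈ 0.69286
B = arcsin(0.69286) ≈ 43.857°
(Since b ≤ a we need B ≤ A, so the obtuse alternative 180° − 43.857° ≈ 136.143° is rejected.)

B = 43.86°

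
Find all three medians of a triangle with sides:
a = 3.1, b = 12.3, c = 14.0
Median formula: m_a = ½√(2b² + 2c² − a²) (and cyclically). a² = 9.61, b² = 151.29, c² = 196.
m_a = ½√(2·151.29 + 2·196 − 9.61) = ½√684.97 ≈ ½·26.1719 ≈ 13.086
m_b = ½√(2·9.61 + 2·196 − 151.29) = ½√259.93 ≈ ½·16.1223 ≈ 8.06117
m_c = ½√(2·9.61 + 2·151.29 − 196) = ½√125.8 ≈ ½·11.2161 ≈ 5.60803

m_a = 13.09, m_b = 8.061, m_c = 5.608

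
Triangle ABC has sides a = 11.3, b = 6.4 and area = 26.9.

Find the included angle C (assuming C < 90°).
Area = ½·a·b·sin(C)  ⇒  sin(C) = 2·Area/(a·b) = 2·26.9/(11.3·6.4) = 53.8/72.32 ≈ 0.743916
C = arcsin(0.743916) ≈ 48.0661° (taking the acute solution since C < 90°)

C = 48.07°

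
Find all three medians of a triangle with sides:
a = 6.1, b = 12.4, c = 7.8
Median formula: m_a = ½√(2b² + 2c² − a²) (and cyclically). a² = 37.21, b² = 153.76, c² = 60.84.
m_a = ½√(2·153.76 + 2·60.84 − 37.21) = ½√391.99 ≈ ½·19.7987 ≈ 9.89937
m_b = ½√(2·37.21 + 2·60.84 − 153.76) = ½√42.34 ≈ ½·6.50692 ≈ 3.25346
m_c = ½√(2·37.21 + 2·153.76 − 60.84) = ½√321.1 ≈ ½·17.9193 ≈ 8.95963

m_a = 9.899, m_b = 3.253, m_c = 8.96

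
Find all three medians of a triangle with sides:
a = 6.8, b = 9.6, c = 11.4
Median formula: m_a = ½√(2b² + 2c² − a²) (and cyclically). a² = 46.24, b² = 92.16, c² = 129.96.
m_a = ½√(2·92.16 + 2·129.96 − 46.24) = ½√398 ≈ ½·19.9499 ≈ 9.97497
m_b = ½√(2·46.24 + 2·129.96 − 92.16) = ½√260.24 ≈ ½·16.132 ≈ 8.06598
m_c = ½√(2·46.24 + 2·92.16 − 129.96) = ½√146.84 ≈ ½·12.1178 ≈ 6.05888

m_a = 9.975, m_b = 8.066, m_c = 6.059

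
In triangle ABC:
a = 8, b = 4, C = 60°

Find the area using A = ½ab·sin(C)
A = ½·a·b·sin(C) = ½·8·4·sin(60°)
sin(60°) ≈ 0.866025
A ≈ ½·32·0.866025 = 16·0.866025 ≈ 13.8564

Area = 13.86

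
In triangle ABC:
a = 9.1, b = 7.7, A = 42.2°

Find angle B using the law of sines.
a/sin(A) = b/sin(B)  ⇒  sin(B) = b·sin(A)/a = 7.7·sin(42.2°)/9.1
sin(42.2°) ≈ 0.671721
sin(B) ≈ 7.7·0.671721/9.1 ≈ 5.17225/9.1 ≈ 0.568379
B = arcsin(0.568379) ≈ 34.6373°
(Since b ≤ a we need B ≤ A, so the obtuse alternative 180° − 34.6373° ≈ 145.363° is rejected.)

B = 34.64°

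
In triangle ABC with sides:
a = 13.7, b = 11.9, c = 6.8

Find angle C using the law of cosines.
c² = a² + b² − 2ab·cos(C)  ⇒  cos(C) = (a² + b² − c²)/(2ab)
cos(C) = (13.7² + 11.9² − 6.8²)/(2·13.7·11.9) = (187.69 + 141.61 − 46.24)/326.06 = 283.06/326.06 ≈ 0.868122
C = arccos(0.868122) ≈ 29.7588°

C = 29.76°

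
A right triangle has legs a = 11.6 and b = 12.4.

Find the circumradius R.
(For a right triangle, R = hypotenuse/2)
Hypotenuse c = √(a² + b²) = √(134.56 + 153.76) = √288.32 ≈ 16.98
R = c/2 ≈ 16.98/2 ≈ 8.48999

R = 8.49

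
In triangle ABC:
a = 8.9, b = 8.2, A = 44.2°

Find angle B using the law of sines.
a/sin(A) = b/sin(B)  ⇒  sin(B) = b·sin(A)/a = 8.2·sin(44.2°)/8.9
sin(44.2°) ≈ 0.697165
sin(B) ≈ 8.2·0.697165/8.9 ≈ 5.71675/8.9 ≈ 0.642332
B = arcsin(0.642332) ≈ 39.9659°
(Since b ≤ a we need B ≤ A, so the obtuse alternative 180° − 39.9659° ≈ 140.034° is rejected.)

B = 39.97°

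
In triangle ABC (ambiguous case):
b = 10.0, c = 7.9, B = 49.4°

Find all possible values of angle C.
b/sin(B) = c/sin(C)  ⇒  sin(C) = c·sin(B)/b = 7.9·sin(49.4°)/10.0
sin(49.4°) ≈ 0.759271
sin(C) ≈ 7.9·0.759271/10.0 ≈ 5.99824/10.0 ≈ 0.599824
Candidate 1: C₁ = arcsin(0.599824) ≈ 36.8573°  →  A = 180° − 49.4° − 36.8573° ≈ 93.7427° > 0, valid
Candidate 2: C₂ = 180° − C₁ ≈ 143.143°  →  A = 180° − 49.4° − 143.143° ≈ -12.5427° ≤ 0, not a valid triangle

C = 36.86° (one solution)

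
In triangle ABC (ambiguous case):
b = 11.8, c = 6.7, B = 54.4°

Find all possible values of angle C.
b/sin(B) = c/sin(C)  ⇒  sin(C) = c·sin(B)/b = 6.7·sin(54.4°)/11.8
sin(54.4°) ≈ 0.813101
sin(C) ≈ 6.7·0.813101/11.8 ≈ 5.44778/11.8 ≈ 0.461676
Candidate 1: C₁ = arcsin(0.461676) ≈ 27.4953°  →  A = 180° − 54.4° − 27.4953° ≈ 98.1047° > 0, valid
Candidate 2: C₂ = 180° − C₁ ≈ 152.505°  →  A = 180° − 54.4° − 152.505° ≈ -26.9047° ≤ 0, not a valid triangle

C = 27.5° (one solution)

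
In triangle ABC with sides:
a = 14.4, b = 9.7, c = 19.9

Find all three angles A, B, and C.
Law of cosines for each angle (a² = 207.36, b² = 94.09, c² = 396.01):
cos(A) = (b² + c² − a²)/(2bc) = (94.09 + 396.01 − 207.36)/(2·9.7·19.9) = 282.74/386.06 ≈ 0.732373  ⇒  A ≈ 42.9143°
cos(B) = (a² + c² − b²)/(2ac) = (207.36 + 396.01 − 94.09)/(2·14.4·19.9) = 509.28/573.12 ≈ 0.88861  ⇒  B ≈ 27.3009°
cos(C) = (a² + b² − c²)/(2ab) = (207.36 + 94.09 − 396.01)/(2·14.4·9.7) = -94.56/279.36 ≈ -0.338488  ⇒  C ≈ 109.785°
Check: A + B + C ≈ 180°

A = 42.91°, B = 27.3°, C = 109.8°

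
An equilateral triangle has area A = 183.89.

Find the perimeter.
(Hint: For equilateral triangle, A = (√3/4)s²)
A = (√3/4)s²  ⇒  s² = 4A/√3 = 4·183.89/√3 = 735.56/1.73205 ≈ 424.676
s ≈ √424.676 ≈ 20.6077
Perimeter = 3s ≈ 3·20.6077 ≈ 61.823

Perimeter = 61.82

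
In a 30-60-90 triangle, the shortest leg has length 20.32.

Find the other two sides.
In a 30-60-90 triangle the sides are in ratio 1 : √3 : 2 (short leg : long leg : hypotenuse).
Long leg = 20.32·√3 ≈ 20.32·1.73205 ≈ 35.1953
Hypotenuse = 2·20.32 = 40.64

Long leg = 20.32√3 = 35.2, Hypotenuse = 40.64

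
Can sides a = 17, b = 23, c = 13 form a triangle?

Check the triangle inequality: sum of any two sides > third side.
a + b vs c: 17 + 23 = 40 > 13  ✓
a + c vs b: 17 + 13 = 30 > 23  ✓
b + c vs a: 23 + 13 = 36 > 17  ✓

Yes, triangle inequality satisfied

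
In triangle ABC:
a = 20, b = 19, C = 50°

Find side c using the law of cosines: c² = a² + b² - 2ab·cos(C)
c² = 20² + 19² − 2·20·19·cos(50°)
cos(50°) ≈ 0.642788
c² ≈ 400 + 361 − 760·(0.642788) ≈ 761 − 488.519 ≈ 272.481
c ≈ √272.481 ≈ 16.507

c = 16.51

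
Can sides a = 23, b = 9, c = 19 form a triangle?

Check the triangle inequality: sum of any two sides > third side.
a + b vs c: 23 + 9 = 32 > 19  ✓
a + c vs b: 23 + 19 = 42 > 9  ✓
b + c vs a: 9 + 19 = 28 > 23  ✓

Yes, triangle inequality satisfied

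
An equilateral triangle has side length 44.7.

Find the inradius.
r = Area/s with s the semi-perimeter.
Area = (√3/4)·44.7² = (√3/4)·1998.09 ≈ 0.433013·1998.09 ≈ 865.198
s = 3·44.7/2 = 67.05
r ≈ 865.198/67.05 ≈ 12.9038
(Equivalently r = side/(2√3) = 44.7/3.4641 ≈ 12.9038.)

r = 12.9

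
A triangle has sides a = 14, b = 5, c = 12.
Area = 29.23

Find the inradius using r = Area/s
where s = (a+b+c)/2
s = (14 + 5 + 12)/2 = 31/2 = 15.5
r = Area/s = 29.23/15.5 ≈ 1.88581

r = 1.886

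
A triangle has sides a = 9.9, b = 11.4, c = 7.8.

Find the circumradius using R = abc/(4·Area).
First find the area with Heron's formula.
s = (9.9 + 11.4 + 7.8)/2 = 14.55
Area = √(s(s−a)(s−b)(s−c)) = √(14.55·4.65·3.15·6.75) ≈ √1438.57 ≈ 37.9285
abc = 9.9·11.4·7.8 = 880.308
R = abc/(4·Area) ≈ 880.308/(4·37.9285) = 880.308/151.714 ≈ 5.80242

R = 5.802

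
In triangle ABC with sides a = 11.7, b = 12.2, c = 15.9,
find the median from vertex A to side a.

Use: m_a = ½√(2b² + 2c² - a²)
m_a = ½√(2·12.2² + 2·15.9² − 11.7²) = ½√(2·148.84 + 2·252.81 − 136.89) = ½√(297.68 + 505.62 − 136.89) = ½√666.41
√666.41 ≈ 25.8149, so m_a ≈ 12.9075

m_a = 12.91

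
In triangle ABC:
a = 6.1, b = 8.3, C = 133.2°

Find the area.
Two sides and the included angle (SAS): A = ½·a·b·sin(C) = ½·6.1·8.3·sin(133.2°)
sin(133.2°) ≈ 0.728969
A ≈ ½·50.63·0.728969 = 25.315·0.728969 ≈ 18.4538

Area = 18.45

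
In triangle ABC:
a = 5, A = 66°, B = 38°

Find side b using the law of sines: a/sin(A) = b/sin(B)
a/sin(A) = b/sin(B)  ⇒  b = a·sin(B)/sin(A) = 5·sin(38°)/sin(66°)
sin(38°) ≈ 0.615661, sin(66°) ≈ 0.913545
b ≈ 5·0.615661/0.913545 ≈ 3.07831/0.913545 ≈ 3.36963

b = 3.37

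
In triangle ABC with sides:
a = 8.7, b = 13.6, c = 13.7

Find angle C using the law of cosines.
c² = a² + b² − 2ab·cos(C)  ⇒  cos(C) = (a² + b² − c²)/(2ab)
cos(C) = (8.7² + 13.6² − 13.7²)/(2·8.7·13.6) = (75.69 + 184.96 − 187.69)/236.64 = 72.96/236.64 ≈ 0.308316
C = arccos(0.308316) ≈ 72.0422°

C = 72.04°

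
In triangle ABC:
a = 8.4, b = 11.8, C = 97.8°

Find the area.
Two sides and the included angle (SAS): A = ½·a·b·sin(C) = ½·8.4·11.8·sin(97.8°)
sin(97.8°) ≈ 0.990748
A ≈ ½·99.12·0.990748 = 49.56·0.990748 ≈ 49.1015

Area = 49.1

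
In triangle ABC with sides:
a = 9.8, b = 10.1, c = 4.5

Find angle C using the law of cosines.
c² = a² + b² − 2ab·cos(C)  ⇒  cos(C) = (a² + b² − c²)/(2ab)
cos(C) = (9.8² + 10.1² − 4.5²)/(2·9.8·10.1) = (96.04 + 102.01 − 20.25)/197.96 = 177.8/197.96 ≈ 0.898161
C = arccos(0.898161) ≈ 26.0826°

C = 26.08°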